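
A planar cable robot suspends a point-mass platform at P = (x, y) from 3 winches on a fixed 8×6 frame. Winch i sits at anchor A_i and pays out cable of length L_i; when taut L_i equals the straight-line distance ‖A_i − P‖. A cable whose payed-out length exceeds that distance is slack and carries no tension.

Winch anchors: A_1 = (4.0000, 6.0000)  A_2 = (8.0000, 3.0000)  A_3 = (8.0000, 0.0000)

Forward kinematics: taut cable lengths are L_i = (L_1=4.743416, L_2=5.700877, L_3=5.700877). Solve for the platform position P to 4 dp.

each cable: (A_i−P)·(A_i−P) = L_i²; let k_i = ‖A_i‖²−L_i²
k_1 = 16.0000+36.0000−22.5000 = 29.5000
row 1: -8.0000x + 6.0000y = -11.0000  (k_2=40.5000)
row 2: -8.0000x + 12.0000y = -2.0000  (k_3=31.5000)
Cramer on rows 1–2 → x = 2.5000, y = 1.5000

(2.5000, 1.5000)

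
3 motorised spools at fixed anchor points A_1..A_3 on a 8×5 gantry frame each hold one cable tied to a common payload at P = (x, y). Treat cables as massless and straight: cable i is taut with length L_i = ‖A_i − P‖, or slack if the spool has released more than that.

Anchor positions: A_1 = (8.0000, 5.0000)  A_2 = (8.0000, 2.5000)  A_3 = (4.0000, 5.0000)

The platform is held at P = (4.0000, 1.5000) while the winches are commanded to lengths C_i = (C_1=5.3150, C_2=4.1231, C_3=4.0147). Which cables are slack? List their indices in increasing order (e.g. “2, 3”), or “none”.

cable 1: √((4.0000)²+(3.5000)²)=5.3151, C_1=5.3150: taut
cable 2: √((4.0000)²+(1.0000)²)=4.1231, C_2=4.1231: taut
cable 3: √((0.0000)²+(3.5000)²)=3.5000, C_3=4.0147: slack

3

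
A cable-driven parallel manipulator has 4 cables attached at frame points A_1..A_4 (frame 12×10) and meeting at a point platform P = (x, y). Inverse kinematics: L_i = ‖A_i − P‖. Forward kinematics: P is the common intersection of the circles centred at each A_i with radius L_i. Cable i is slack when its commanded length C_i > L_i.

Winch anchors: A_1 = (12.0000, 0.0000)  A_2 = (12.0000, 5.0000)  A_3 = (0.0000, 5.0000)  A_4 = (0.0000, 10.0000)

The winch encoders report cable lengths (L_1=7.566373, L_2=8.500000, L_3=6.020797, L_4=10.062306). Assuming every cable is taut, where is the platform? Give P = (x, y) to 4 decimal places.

expand ‖A_i−P‖²=L_i² and subtract eq 1 (k_i ≔ ‖A_i‖²−L_i²)
k_1 = 144.0000+0.0000−57.2500 = 86.7500
eq1−eq2 → [0.0000  -10.0000]·P = -10.0000
eq1−eq3 → [24.0000  -10.0000]·P = 98.0000
eq1−eq4 → [24.0000  -20.0000]·P = 88.0000
2×2 solve → P = (4.5000, 1.0000)
check cable 4: ‖A_4−P‖² = 101.2500 ≈ L_4² = 101.2500 ✓

(4.5000, 1.0000)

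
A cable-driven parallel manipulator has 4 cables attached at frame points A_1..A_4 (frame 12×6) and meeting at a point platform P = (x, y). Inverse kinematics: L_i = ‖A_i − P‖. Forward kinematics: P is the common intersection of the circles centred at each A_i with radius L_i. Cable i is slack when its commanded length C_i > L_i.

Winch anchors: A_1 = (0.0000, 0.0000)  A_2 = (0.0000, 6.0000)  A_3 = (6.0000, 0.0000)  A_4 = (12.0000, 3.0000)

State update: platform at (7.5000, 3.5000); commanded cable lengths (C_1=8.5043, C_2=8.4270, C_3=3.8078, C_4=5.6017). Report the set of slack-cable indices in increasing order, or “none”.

cable 1: √((-7.5000)²+(-3.5000)²)=8.2765, C_1=8.5043: slack
cable 2: √((-7.5000)²+(2.5000)²)=7.9057, C_2=8.4270: slack
cable 3: √((-1.5000)²+(-3.5000)²)=3.8079, C_3=3.8078: taut
cable 4: √((4.5000)²+(-0.5000)²)=4.5277, C_4=5.6017: slack

1, 2, 4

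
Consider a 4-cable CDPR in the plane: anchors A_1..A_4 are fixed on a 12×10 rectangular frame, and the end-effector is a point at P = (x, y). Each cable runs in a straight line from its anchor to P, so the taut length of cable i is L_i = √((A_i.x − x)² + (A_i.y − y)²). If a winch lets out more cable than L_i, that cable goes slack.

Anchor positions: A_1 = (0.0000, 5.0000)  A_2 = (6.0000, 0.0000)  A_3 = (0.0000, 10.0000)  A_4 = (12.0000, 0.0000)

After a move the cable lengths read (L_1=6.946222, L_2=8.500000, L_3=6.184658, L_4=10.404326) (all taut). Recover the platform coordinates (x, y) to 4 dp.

expand ‖A_i−P‖²=L_i² and subtract eq 1 (c_i ≔ ‖A_i‖²−L_i²)
c_1 = 0.0000+25.0000−48.2500 = -23.2500
eq1−eq2 → [-12.0000  10.0000]·P = 13.0000
eq1−eq3 → [0.0000  -10.0000]·P = -85.0000
eq1−eq4 → [-24.0000  10.0000]·P = -59.0000
2×2 solve → P = (6.0000, 8.5000)
check cable 4: ‖A_4−P‖² = 108.2500 ≈ L_4² = 108.2500 ✓

(6.0000, 8.5000)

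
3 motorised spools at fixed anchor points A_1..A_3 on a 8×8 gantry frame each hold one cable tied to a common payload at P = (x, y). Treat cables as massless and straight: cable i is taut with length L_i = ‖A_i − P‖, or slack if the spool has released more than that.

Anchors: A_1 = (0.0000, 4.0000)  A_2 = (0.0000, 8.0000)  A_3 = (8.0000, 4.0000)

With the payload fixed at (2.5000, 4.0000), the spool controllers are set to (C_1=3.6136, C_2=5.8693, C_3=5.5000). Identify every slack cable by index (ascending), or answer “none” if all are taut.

i=1: geometric 2.5000 vs commanded 3.6136 ⇒ slack
i=2: geometric 4.7170 vs commanded 5.8693 ⇒ slack
i=3: geometric 5.5000 vs commanded 5.5000 ⇒ taut

1, 2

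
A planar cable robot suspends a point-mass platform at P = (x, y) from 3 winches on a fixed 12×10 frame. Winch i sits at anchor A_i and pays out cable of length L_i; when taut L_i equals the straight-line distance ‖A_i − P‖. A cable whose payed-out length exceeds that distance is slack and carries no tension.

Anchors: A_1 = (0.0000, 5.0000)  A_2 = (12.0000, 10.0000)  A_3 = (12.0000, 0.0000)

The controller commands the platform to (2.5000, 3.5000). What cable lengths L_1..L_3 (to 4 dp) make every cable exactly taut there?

cable 1: Δx=-2.5000, Δy=1.5000; L_1 = √(Δx²+Δy²) = 2.9155
cable 2: Δx=9.5000, Δy=6.5000; L_2 = √(Δx²+Δy²) = 11.5109
cable 3: Δx=9.5000, Δy=-3.5000; L_3 = √(Δx²+Δy²) = 10.1242

(2.9155, 11.5109, 10.1242)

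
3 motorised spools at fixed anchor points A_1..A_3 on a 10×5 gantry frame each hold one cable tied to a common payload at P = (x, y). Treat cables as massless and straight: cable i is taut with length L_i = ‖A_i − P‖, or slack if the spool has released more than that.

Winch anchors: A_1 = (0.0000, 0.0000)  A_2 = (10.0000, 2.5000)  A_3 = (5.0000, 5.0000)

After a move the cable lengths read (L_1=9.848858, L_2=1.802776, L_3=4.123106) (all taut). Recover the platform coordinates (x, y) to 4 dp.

(9.0000, 4.0000)

each cable: (A_i−P)·(A_i−P) = L_i²; let k_i = ‖A_i‖²−L_i²
k_1 = 0.0000+0.0000−97.0000 = -97.0000
row 1: -20.0000x − 5.0000y = -200.0000  (k_2=103.0000)
row 2: -10.0000x − 10.0000y = -130.0000  (k_3=33.0000)
Cramer on rows 1–2 → x = 9.0000, y = 4.0000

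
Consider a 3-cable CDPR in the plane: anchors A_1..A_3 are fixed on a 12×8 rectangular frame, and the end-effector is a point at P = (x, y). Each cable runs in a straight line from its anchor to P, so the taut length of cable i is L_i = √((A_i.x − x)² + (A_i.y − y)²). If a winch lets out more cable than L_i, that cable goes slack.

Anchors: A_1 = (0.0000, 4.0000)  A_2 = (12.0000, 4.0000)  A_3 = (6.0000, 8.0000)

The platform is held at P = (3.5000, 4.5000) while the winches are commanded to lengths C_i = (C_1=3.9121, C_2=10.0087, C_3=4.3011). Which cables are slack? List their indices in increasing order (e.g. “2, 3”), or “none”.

cable 1: L_1 = ‖A_1−P‖ = 3.5355;  C_1 = 3.9121 → slack
cable 2: L_2 = ‖A_2−P‖ = 8.5147;  C_2 = 10.0087 → slack
cable 3: L_3 = ‖A_3−P‖ = 4.3012;  C_3 = 4.3011 → taut

1, 2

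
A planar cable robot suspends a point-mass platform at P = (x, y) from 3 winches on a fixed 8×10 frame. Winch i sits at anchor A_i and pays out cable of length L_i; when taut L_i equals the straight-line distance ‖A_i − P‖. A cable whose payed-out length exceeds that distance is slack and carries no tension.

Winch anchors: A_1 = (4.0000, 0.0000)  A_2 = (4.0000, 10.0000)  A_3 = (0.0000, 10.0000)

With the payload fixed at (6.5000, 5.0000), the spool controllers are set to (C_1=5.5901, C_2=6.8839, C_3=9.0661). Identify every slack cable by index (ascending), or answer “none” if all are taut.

cable 1: √((-2.5000)²+(-5.0000)²)=5.5902, C_1=5.5901: taut
cable 2: √((-2.5000)²+(5.0000)²)=5.5902, C_2=6.8839: slack
cable 3: √((-6.5000)²+(5.0000)²)=8.2006, C_3=9.0661: slack

2, 3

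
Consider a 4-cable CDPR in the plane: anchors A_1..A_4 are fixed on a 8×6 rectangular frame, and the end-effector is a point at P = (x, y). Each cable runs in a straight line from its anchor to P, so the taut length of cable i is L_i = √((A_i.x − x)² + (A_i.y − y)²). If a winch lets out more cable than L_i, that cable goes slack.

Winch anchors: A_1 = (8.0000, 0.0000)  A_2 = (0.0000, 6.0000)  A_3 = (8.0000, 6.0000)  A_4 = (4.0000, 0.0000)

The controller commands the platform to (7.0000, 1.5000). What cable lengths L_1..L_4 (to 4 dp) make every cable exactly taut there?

(1.8028, 8.3217, 4.6098, 3.3541)

L_1 = √((8.0000−7.0000)² + (0.0000−1.5000)²) = 1.8028
L_2 = √((0.0000−7.0000)² + (6.0000−1.5000)²) = 8.3217
L_3 = √((8.0000−7.0000)² + (6.0000−1.5000)²) = 4.6098
L_4 = √((4.0000−7.0000)² + (0.0000−1.5000)²) = 3.3541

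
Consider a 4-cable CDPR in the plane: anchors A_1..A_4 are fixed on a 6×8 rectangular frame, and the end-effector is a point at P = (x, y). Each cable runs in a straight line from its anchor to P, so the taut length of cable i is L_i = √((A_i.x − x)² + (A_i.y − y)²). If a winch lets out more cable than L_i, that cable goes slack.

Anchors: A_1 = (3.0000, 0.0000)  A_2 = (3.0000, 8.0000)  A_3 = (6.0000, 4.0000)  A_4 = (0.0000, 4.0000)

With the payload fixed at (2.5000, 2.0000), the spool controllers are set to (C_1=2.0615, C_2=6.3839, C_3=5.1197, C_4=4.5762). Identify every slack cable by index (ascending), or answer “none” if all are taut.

cable 1: L_1 = ‖A_1−P‖ = 2.0616;  C_1 = 2.0615 → taut
cable 2: L_2 = ‖A_2−P‖ = 6.0208;  C_2 = 6.3839 → slack
cable 3: L_3 = ‖A_3−P‖ = 4.0311;  C_3 = 5.1197 → slack
cable 4: L_4 = ‖A_4−P‖ = 3.2016;  C_4 = 4.5762 → slack

2, 3, 4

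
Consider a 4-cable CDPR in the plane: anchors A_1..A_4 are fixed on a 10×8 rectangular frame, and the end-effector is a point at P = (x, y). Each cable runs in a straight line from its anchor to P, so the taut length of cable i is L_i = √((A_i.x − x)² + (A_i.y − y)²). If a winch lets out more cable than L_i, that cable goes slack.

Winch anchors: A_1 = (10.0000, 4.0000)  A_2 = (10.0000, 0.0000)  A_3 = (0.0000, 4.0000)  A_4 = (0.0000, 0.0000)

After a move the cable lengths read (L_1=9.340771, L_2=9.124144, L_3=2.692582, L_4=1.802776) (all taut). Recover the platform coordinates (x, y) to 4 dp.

circle eqns → linear via eq_j − eq_1; set q_j = A_j·A_j − L_j²
q_1 = 100.0000+16.0000−87.2500 = 28.7500
0.0000·x + 8.0000·y = q_1−q_2 = 12.0000
20.0000·x + 0.0000·y = q_1−q_3 = 20.0000
20.0000·x + 8.0000·y = q_1−q_4 = 32.0000
solve first two rows → x=1.0000, y=1.5000
check cable 4: ‖A_4−P‖² = 3.2500 ≈ L_4² = 3.2500 ✓

(1.0000, 1.5000)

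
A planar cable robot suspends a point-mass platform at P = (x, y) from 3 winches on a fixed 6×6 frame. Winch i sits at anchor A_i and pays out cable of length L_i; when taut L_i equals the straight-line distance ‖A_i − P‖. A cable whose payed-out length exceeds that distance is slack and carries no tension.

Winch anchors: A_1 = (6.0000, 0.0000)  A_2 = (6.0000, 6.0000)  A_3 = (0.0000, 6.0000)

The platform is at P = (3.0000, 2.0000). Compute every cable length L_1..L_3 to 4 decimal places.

cable 1: Δx=3.0000, Δy=-2.0000; L_1 = √(Δx²+Δy²) = 3.6056
cable 2: Δx=3.0000, Δy=4.0000; L_2 = √(Δx²+Δy²) = 5.0000
cable 3: Δx=-3.0000, Δy=4.0000; L_3 = √(Δx²+Δy²) = 5.0000

(3.6056, 5.0000, 5.0000)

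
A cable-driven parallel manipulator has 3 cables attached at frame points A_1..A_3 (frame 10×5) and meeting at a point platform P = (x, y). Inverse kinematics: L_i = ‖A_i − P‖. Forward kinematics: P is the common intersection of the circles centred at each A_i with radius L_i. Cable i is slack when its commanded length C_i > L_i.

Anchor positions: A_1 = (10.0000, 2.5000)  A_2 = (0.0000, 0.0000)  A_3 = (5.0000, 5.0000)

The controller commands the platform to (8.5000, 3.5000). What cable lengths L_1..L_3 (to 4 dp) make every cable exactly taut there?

(1.8028, 9.1924, 3.8079)

L_1: Δ = A_1−P = (1.5000, -1.0000) → ‖Δ‖ = √3.2500 = 1.8028
L_2: Δ = A_2−P = (-8.5000, -3.5000) → ‖Δ‖ = √84.5000 = 9.1924
L_3: Δ = A_3−P = (-3.5000, 1.5000) → ‖Δ‖ = √14.5000 = 3.8079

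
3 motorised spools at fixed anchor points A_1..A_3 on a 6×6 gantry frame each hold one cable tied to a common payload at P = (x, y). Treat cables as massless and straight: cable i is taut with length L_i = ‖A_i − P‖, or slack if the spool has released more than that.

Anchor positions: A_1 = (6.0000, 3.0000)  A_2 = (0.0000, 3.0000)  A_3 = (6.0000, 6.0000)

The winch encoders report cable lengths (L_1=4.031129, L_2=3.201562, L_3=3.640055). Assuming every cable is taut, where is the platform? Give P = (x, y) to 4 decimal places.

(2.5000, 5.0000)

expand ‖A_i−P‖²=L_i² and subtract eq 1 (k_i ≔ ‖A_i‖²−L_i²)
k_1 = 36.0000+9.0000−16.2500 = 28.7500
eq1−eq2 → [12.0000  0.0000]·P = 30.0000
eq1−eq3 → [0.0000  -6.0000]·P = -30.0000
2×2 solve → P = (2.5000, 5.0000)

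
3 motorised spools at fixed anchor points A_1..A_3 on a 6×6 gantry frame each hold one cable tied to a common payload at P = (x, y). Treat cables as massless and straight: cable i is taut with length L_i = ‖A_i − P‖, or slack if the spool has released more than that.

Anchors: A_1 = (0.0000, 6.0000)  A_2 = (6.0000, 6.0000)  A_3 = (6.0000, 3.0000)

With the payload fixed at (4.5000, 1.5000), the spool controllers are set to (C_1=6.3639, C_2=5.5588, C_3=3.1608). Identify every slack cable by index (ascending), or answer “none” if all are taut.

2, 3

i=1: geometric 6.3640 vs commanded 6.3639 ⇒ taut
i=2: geometric 4.7434 vs commanded 5.5588 ⇒ slack
i=3: geometric 2.1213 vs commanded 3.1608 ⇒ slack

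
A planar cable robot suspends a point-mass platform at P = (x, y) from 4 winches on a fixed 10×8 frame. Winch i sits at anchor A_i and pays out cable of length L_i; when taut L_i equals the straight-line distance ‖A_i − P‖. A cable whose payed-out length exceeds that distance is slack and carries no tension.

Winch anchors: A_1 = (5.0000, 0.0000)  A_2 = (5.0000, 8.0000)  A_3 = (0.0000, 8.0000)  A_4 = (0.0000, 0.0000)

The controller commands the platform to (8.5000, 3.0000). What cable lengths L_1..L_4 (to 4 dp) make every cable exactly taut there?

cable 1: Δx=-3.5000, Δy=-3.0000; L_1 = √(Δx²+Δy²) = 4.6098
cable 2: Δx=-3.5000, Δy=5.0000; L_2 = √(Δx²+Δy²) = 6.1033
cable 3: Δx=-8.5000, Δy=5.0000; L_3 = √(Δx²+Δy²) = 9.8615
cable 4: Δx=-8.5000, Δy=-3.0000; L_4 = √(Δx²+Δy²) = 9.0139

(4.6098, 6.1033, 9.8615, 9.0139)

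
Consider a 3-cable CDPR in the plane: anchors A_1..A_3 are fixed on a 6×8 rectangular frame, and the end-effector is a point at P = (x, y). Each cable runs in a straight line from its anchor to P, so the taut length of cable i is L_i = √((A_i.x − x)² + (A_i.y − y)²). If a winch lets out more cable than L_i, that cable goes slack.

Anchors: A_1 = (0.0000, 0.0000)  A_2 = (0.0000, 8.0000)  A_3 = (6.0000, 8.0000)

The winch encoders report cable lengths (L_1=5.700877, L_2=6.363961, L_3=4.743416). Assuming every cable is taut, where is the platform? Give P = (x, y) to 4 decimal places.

(4.5000, 3.5000)

circle eqns → linear via eq_j − eq_1; set q_j = A_j·A_j − L_j²
q_1 = 0.0000+0.0000−32.5000 = -32.5000
0.0000·x − 16.0000·y = q_1−q_2 = -56.0000
-12.0000·x − 16.0000·y = q_1−q_3 = -110.0000
solve first two rows → x=4.5000, y=3.5000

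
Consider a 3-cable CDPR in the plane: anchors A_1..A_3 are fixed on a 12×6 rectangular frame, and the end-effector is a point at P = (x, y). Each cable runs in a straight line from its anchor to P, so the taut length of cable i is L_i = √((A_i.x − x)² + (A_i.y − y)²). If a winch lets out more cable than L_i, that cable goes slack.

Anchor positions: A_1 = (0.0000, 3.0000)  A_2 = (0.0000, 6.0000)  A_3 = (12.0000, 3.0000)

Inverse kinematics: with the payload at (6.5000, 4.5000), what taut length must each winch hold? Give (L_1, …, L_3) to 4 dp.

cable 1: Δx=-6.5000, Δy=-1.5000; L_1 = √(Δx²+Δy²) = 6.6708
cable 2: Δx=-6.5000, Δy=1.5000; L_2 = √(Δx²+Δy²) = 6.6708
cable 3: Δx=5.5000, Δy=-1.5000; L_3 = √(Δx²+Δy²) = 5.7009

(6.6708, 6.6708, 5.7009)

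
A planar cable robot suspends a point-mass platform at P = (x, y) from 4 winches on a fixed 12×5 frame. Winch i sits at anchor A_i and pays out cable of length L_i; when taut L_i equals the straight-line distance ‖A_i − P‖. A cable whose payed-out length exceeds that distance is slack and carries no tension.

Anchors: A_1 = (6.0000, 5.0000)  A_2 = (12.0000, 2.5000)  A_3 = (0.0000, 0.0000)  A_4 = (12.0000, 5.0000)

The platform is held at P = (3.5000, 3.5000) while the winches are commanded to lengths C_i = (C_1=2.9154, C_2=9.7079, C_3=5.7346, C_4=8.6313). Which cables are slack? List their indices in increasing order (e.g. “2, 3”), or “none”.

cable 1: √((2.5000)²+(1.5000)²)=2.9155, C_1=2.9154: taut
cable 2: √((8.5000)²+(-1.0000)²)=8.5586, C_2=9.7079: slack
cable 3: √((-3.5000)²+(-3.5000)²)=4.9497, C_3=5.7346: slack
cable 4: √((8.5000)²+(1.5000)²)=8.6313, C_4=8.6313: taut

2, 3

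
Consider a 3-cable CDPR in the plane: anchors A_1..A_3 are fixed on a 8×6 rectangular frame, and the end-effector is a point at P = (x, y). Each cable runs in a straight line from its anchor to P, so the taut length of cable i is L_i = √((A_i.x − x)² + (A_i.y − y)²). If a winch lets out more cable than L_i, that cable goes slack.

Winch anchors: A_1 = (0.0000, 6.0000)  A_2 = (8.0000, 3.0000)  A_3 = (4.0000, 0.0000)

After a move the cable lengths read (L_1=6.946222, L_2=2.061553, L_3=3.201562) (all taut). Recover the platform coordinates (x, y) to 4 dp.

expand ‖A_i−P‖²=L_i² and subtract eq 1 (q_i ≔ ‖A_i‖²−L_i²)
q_1 = 0.0000+36.0000−48.2500 = -12.2500
eq1−eq2 → [-16.0000  6.0000]·P = -81.0000
eq1−eq3 → [-8.0000  12.0000]·P = -18.0000
2×2 solve → P = (6.0000, 2.5000)

(6.0000, 2.5000)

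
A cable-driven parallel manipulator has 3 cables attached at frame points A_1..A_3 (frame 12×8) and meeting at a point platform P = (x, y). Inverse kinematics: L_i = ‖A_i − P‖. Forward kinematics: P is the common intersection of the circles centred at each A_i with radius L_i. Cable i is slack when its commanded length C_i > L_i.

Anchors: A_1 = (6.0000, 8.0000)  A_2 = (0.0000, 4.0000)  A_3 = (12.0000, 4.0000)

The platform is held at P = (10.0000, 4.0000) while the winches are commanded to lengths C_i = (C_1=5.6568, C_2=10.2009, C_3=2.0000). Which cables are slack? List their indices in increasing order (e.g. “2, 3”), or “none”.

i=1: geometric 5.6569 vs commanded 5.6568 ⇒ taut
i=2: geometric 10.0000 vs commanded 10.2009 ⇒ slack
i=3: geometric 2.0000 vs commanded 2.0000 ⇒ taut

2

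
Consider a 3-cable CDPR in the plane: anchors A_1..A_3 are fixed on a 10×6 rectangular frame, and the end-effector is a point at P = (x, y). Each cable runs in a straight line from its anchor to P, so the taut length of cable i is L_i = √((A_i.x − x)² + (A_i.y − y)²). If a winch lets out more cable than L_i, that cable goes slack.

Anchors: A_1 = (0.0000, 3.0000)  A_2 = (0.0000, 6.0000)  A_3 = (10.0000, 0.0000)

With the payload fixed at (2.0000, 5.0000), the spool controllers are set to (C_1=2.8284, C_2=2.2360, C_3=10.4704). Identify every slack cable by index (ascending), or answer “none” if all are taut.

cable 1: L_1 = ‖A_1−P‖ = 2.8284;  C_1 = 2.8284 → taut
cable 2: L_2 = ‖A_2−P‖ = 2.2361;  C_2 = 2.2360 → taut
cable 3: L_3 = ‖A_3−P‖ = 9.4340;  C_3 = 10.4704 → slack

3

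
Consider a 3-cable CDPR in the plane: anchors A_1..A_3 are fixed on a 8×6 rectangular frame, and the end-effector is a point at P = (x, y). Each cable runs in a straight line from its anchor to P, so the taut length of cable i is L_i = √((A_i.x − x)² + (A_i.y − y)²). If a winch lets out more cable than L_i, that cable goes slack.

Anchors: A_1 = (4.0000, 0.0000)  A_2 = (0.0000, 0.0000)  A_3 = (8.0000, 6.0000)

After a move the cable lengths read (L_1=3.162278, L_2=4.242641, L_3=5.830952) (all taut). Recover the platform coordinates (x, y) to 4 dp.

(3.0000, 3.0000)

expand ‖A_i−P‖²=L_i² and subtract eq 1 (k_i ≔ ‖A_i‖²−L_i²)
k_1 = 16.0000+0.0000−10.0000 = 6.0000
eq1−eq2 → [8.0000  0.0000]·P = 24.0000
eq1−eq3 → [-8.0000  -12.0000]·P = -60.0000
2×2 solve → P = (3.0000, 3.0000)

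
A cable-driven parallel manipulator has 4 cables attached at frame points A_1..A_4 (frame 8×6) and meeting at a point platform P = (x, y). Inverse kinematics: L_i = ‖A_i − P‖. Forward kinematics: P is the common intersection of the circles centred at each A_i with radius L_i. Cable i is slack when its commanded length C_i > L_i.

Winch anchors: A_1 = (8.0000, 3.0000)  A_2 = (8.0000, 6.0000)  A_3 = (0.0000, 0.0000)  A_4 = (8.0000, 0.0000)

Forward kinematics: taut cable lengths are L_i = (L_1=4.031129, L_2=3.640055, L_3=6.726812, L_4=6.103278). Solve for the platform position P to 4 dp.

(4.5000, 5.0000)

circle eqns → linear via eq_j − eq_1; set q_j = A_j·A_j − L_j²
q_1 = 64.0000+9.0000−16.2500 = 56.7500
0.0000·x − 6.0000·y = q_1−q_2 = -30.0000
16.0000·x + 6.0000·y = q_1−q_3 = 102.0000
0.0000·x + 6.0000·y = q_1−q_4 = 30.0000
solve first two rows → x=4.5000, y=5.0000
check cable 4: ‖A_4−P‖² = 37.2500 ≈ L_4² = 37.2500 ✓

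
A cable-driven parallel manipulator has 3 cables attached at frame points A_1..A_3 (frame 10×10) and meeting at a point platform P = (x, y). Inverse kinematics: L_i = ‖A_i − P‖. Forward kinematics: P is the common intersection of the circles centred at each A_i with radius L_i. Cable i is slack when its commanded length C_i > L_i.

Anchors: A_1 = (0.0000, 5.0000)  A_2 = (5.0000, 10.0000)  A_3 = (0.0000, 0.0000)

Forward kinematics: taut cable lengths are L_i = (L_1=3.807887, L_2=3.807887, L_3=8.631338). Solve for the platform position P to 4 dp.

circle eqns → linear via eq_j − eq_1; set k_j = A_j·A_j − L_j²
k_1 = 0.0000+25.0000−14.5000 = 10.5000
-10.0000·x − 10.0000·y = k_1−k_2 = -100.0000
0.0000·x + 10.0000·y = k_1−k_3 = 85.0000
solve first two rows → x=1.5000, y=8.5000

(1.5000, 8.5000)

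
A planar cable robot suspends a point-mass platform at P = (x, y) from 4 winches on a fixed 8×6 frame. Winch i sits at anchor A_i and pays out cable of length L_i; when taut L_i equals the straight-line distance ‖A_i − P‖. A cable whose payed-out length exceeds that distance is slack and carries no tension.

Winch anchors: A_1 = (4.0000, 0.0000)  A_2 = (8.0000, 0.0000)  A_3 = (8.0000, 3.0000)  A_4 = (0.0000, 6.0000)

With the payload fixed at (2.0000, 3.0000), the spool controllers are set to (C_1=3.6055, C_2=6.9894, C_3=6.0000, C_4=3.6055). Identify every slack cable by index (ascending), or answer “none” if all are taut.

cable 1: √((2.0000)²+(-3.0000)²)=3.6056, C_1=3.6055: taut
cable 2: √((6.0000)²+(-3.0000)²)=6.7082, C_2=6.9894: slack
cable 3: √((6.0000)²+(0.0000)²)=6.0000, C_3=6.0000: taut
cable 4: √((-2.0000)²+(3.0000)²)=3.6056, C_4=3.6055: taut

2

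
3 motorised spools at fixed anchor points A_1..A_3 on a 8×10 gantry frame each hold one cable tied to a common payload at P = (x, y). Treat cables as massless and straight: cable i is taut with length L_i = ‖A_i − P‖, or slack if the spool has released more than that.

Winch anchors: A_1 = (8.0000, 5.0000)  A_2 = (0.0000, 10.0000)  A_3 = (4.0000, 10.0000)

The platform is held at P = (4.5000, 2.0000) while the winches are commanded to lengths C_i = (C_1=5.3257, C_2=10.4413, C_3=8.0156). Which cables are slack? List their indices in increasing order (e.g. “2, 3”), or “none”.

i=1: geometric 4.6098 vs commanded 5.3257 ⇒ slack
i=2: geometric 9.1788 vs commanded 10.4413 ⇒ slack
i=3: geometric 8.0156 vs commanded 8.0156 ⇒ taut

1, 2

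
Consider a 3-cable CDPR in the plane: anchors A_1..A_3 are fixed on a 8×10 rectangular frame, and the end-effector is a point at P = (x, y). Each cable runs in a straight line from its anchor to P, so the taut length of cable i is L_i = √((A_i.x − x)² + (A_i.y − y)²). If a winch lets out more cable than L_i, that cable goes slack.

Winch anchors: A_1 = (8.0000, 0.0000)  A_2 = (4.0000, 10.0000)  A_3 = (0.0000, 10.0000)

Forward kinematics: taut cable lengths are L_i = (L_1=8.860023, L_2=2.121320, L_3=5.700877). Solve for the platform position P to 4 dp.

each cable: (A_i−P)·(A_i−P) = L_i²; let q_i = ‖A_i‖²−L_i²
q_1 = 64.0000+0.0000−78.5000 = -14.5000
row 1: 8.0000x − 20.0000y = -126.0000  (q_2=111.5000)
row 2: 16.0000x − 20.0000y = -82.0000  (q_3=67.5000)
Cramer on rows 1–2 → x = 5.5000, y = 8.5000

(5.5000, 8.5000)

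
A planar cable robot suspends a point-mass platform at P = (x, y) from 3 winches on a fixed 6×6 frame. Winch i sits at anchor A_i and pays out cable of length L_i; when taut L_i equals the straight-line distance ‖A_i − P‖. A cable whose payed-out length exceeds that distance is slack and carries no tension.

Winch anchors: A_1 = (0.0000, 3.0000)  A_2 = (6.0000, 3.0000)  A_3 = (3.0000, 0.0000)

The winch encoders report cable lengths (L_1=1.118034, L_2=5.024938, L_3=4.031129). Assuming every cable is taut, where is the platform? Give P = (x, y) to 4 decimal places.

(1.0000, 3.5000)

circle eqns → linear via eq_j − eq_1; set c_j = A_j·A_j − L_j²
c_1 = 0.0000+9.0000−1.2500 = 7.7500
-12.0000·x + 0.0000·y = c_1−c_2 = -12.0000
-6.0000·x + 6.0000·y = c_1−c_3 = 15.0000
solve first two rows → x=1.0000, y=3.5000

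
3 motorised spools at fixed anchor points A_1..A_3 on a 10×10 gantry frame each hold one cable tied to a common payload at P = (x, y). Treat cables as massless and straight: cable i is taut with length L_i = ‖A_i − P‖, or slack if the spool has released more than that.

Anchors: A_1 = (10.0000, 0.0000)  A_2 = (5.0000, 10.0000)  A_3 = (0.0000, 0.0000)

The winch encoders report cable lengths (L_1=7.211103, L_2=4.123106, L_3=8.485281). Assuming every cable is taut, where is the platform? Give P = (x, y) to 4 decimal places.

expand ‖A_i−P‖²=L_i² and subtract eq 1 (k_i ≔ ‖A_i‖²−L_i²)
k_1 = 100.0000+0.0000−52.0000 = 48.0000
eq1−eq2 → [10.0000  -20.0000]·P = -60.0000
eq1−eq3 → [20.0000  0.0000]·P = 120.0000
2×2 solve → P = (6.0000, 6.0000)

(6.0000, 6.0000)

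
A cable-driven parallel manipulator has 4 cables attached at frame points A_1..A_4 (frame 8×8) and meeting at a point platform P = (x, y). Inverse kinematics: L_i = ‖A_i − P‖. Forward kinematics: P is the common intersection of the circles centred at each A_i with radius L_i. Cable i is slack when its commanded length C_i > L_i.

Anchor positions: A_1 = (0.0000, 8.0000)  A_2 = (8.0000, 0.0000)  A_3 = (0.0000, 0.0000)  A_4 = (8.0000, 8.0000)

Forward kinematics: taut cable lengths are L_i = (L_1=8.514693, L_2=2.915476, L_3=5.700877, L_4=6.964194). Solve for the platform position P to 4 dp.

(5.5000, 1.5000)

each cable: (A_i−P)·(A_i−P) = L_i²; let k_i = ‖A_i‖²−L_i²
k_1 = 0.0000+64.0000−72.5000 = -8.5000
row 1: -16.0000x + 16.0000y = -64.0000  (k_2=55.5000)
row 2: 0.0000x + 16.0000y = 24.0000  (k_3=-32.5000)
row 3: -16.0000x + 0.0000y = -88.0000  (k_4=79.5000)
Cramer on rows 1–2 → x = 5.5000, y = 1.5000
check cable 4: ‖A_4−P‖² = 48.5000 ≈ L_4² = 48.5000 ✓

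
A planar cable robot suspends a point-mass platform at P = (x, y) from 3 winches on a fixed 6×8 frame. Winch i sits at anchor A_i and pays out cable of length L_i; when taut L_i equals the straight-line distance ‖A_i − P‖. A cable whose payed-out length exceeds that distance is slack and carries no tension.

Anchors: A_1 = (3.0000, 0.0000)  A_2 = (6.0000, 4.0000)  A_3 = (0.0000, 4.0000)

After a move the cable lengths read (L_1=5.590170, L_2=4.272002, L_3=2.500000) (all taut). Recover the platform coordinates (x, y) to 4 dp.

(2.0000, 5.5000)

each cable: (A_i−P)·(A_i−P) = L_i²; let q_i = ‖A_i‖²−L_i²
q_1 = 9.0000+0.0000−31.2500 = -22.2500
row 1: -6.0000x − 8.0000y = -56.0000  (q_2=33.7500)
row 2: 6.0000x − 8.0000y = -32.0000  (q_3=9.7500)
Cramer on rows 1–2 → x = 2.0000, y = 5.5000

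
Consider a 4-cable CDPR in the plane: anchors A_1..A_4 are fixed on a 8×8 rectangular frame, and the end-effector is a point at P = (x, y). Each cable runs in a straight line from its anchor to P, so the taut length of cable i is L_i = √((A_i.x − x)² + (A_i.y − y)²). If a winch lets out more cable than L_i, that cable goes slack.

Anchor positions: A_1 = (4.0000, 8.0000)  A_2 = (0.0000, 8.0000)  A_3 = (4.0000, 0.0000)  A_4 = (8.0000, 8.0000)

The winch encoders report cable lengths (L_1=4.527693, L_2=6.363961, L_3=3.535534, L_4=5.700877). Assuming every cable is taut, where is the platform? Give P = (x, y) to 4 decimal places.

circle eqns → linear via eq_j − eq_1; set k_j = A_j·A_j − L_j²
k_1 = 16.0000+64.0000−20.5000 = 59.5000
8.0000·x + 0.0000·y = k_1−k_2 = 36.0000
0.0000·x + 16.0000·y = k_1−k_3 = 56.0000
-8.0000·x + 0.0000·y = k_1−k_4 = -36.0000
solve first two rows → x=4.5000, y=3.5000
check cable 4: ‖A_4−P‖² = 32.5000 ≈ L_4² = 32.5000 ✓

(4.5000, 3.5000)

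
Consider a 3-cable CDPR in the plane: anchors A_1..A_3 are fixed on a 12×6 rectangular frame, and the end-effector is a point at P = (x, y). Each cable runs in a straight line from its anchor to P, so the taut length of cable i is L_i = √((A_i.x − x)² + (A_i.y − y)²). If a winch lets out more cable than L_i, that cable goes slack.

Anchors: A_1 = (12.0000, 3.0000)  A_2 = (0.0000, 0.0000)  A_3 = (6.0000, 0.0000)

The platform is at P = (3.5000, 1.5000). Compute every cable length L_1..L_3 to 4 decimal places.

L_1 = √((12.0000−3.5000)² + (3.0000−1.5000)²) = 8.6313
L_2 = √((0.0000−3.5000)² + (0.0000−1.5000)²) = 3.8079
L_3 = √((6.0000−3.5000)² + (0.0000−1.5000)²) = 2.9155

(8.6313, 3.8079, 2.9155)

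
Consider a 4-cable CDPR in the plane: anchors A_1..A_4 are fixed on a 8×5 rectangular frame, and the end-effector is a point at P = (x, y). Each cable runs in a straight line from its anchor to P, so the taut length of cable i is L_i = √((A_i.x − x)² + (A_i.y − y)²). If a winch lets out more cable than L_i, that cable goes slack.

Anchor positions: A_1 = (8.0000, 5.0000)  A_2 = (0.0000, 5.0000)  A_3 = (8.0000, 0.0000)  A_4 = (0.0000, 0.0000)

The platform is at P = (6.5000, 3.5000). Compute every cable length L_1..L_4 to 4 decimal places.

(2.1213, 6.6708, 3.8079, 7.3824)

cable 1: Δx=1.5000, Δy=1.5000; L_1 = √(Δx²+Δy²) = 2.1213
cable 2: Δx=-6.5000, Δy=1.5000; L_2 = √(Δx²+Δy²) = 6.6708
cable 3: Δx=1.5000, Δy=-3.5000; L_3 = √(Δx²+Δy²) = 3.8079
cable 4: Δx=-6.5000, Δy=-3.5000; L_4 = √(Δx²+Δy²) = 7.3824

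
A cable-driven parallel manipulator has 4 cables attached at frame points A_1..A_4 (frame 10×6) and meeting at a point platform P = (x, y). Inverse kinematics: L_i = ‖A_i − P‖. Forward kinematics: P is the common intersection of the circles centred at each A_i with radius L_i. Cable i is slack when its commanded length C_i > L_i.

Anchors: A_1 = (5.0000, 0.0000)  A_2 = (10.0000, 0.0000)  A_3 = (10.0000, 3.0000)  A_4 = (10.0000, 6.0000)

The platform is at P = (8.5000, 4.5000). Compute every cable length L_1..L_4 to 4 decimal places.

(5.7009, 4.7434, 2.1213, 2.1213)

L_1: Δ = A_1−P = (-3.5000, -4.5000) → ‖Δ‖ = √32.5000 = 5.7009
L_2: Δ = A_2−P = (1.5000, -4.5000) → ‖Δ‖ = √22.5000 = 4.7434
L_3: Δ = A_3−P = (1.5000, -1.5000) → ‖Δ‖ = √4.5000 = 2.1213
L_4: Δ = A_4−P = (1.5000, 1.5000) → ‖Δ‖ = √4.5000 = 2.1213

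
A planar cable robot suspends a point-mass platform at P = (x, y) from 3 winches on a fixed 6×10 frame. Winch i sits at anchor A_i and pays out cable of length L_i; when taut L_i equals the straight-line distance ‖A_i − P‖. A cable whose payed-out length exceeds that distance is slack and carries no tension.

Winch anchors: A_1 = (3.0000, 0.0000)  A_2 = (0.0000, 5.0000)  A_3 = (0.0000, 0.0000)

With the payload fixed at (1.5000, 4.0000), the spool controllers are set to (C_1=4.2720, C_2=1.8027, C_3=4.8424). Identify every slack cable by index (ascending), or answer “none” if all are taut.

i=1: geometric 4.2720 vs commanded 4.2720 ⇒ taut
i=2: geometric 1.8028 vs commanded 1.8027 ⇒ taut
i=3: geometric 4.2720 vs commanded 4.8424 ⇒ slack

3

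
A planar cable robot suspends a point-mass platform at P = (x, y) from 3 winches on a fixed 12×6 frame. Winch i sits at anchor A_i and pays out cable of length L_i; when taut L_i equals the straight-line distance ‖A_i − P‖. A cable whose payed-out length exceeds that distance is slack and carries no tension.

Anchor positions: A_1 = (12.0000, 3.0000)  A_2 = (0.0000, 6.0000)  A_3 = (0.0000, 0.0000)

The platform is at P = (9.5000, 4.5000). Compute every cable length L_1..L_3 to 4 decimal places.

L_1 = √((12.0000−9.5000)² + (3.0000−4.5000)²) = 2.9155
L_2 = √((0.0000−9.5000)² + (6.0000−4.5000)²) = 9.6177
L_3 = √((0.0000−9.5000)² + (0.0000−4.5000)²) = 10.5119

(2.9155, 9.6177, 10.5119)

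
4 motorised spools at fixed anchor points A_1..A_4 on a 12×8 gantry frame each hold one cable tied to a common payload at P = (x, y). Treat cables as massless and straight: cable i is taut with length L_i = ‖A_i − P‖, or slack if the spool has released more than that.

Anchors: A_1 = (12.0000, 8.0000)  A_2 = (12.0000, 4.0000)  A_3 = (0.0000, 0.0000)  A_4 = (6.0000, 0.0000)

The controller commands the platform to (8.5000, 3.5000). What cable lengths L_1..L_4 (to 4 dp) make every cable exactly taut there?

cable 1: Δx=3.5000, Δy=4.5000; L_1 = √(Δx²+Δy²) = 5.7009
cable 2: Δx=3.5000, Δy=0.5000; L_2 = √(Δx²+Δy²) = 3.5355
cable 3: Δx=-8.5000, Δy=-3.5000; L_3 = √(Δx²+Δy²) = 9.1924
cable 4: Δx=-2.5000, Δy=-3.5000; L_4 = √(Δx²+Δy²) = 4.3012

(5.7009, 3.5355, 9.1924, 4.3012)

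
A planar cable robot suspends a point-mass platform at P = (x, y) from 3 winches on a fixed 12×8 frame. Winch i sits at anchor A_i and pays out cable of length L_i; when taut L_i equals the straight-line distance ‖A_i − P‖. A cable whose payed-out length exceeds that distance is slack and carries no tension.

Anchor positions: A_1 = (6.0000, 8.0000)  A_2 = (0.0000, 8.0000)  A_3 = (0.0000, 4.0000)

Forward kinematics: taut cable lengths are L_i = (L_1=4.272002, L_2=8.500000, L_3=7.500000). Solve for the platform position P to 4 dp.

each cable: (A_i−P)·(A_i−P) = L_i²; let q_i = ‖A_i‖²−L_i²
q_1 = 36.0000+64.0000−18.2500 = 81.7500
row 1: 12.0000x + 0.0000y = 90.0000  (q_2=-8.2500)
row 2: 12.0000x + 8.0000y = 122.0000  (q_3=-40.2500)
Cramer on rows 1–2 → x = 7.5000, y = 4.0000

(7.5000, 4.0000)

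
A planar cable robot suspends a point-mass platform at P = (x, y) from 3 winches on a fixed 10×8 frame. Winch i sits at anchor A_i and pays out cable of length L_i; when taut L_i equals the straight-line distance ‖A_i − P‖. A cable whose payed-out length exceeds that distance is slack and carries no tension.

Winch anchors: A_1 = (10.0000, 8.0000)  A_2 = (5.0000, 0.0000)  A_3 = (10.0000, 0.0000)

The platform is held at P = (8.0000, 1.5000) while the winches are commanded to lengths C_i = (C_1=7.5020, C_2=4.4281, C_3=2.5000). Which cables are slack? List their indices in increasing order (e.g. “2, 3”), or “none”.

1, 2

i=1: geometric 6.8007 vs commanded 7.5020 ⇒ slack
i=2: geometric 3.3541 vs commanded 4.4281 ⇒ slack
i=3: geometric 2.5000 vs commanded 2.5000 ⇒ taut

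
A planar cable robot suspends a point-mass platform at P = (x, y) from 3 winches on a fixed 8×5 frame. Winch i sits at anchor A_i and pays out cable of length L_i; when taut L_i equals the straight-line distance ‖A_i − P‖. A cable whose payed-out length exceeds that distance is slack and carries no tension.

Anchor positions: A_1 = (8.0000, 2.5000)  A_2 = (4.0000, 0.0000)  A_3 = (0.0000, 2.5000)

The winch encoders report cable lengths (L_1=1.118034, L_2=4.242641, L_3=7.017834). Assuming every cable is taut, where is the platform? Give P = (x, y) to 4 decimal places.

each cable: (A_i−P)·(A_i−P) = L_i²; let c_i = ‖A_i‖²−L_i²
c_1 = 64.0000+6.2500−1.2500 = 69.0000
row 1: 8.0000x + 5.0000y = 71.0000  (c_2=-2.0000)
row 2: 16.0000x + 0.0000y = 112.0000  (c_3=-43.0000)
Cramer on rows 1–2 → x = 7.0000, y = 3.0000

(7.0000, 3.0000)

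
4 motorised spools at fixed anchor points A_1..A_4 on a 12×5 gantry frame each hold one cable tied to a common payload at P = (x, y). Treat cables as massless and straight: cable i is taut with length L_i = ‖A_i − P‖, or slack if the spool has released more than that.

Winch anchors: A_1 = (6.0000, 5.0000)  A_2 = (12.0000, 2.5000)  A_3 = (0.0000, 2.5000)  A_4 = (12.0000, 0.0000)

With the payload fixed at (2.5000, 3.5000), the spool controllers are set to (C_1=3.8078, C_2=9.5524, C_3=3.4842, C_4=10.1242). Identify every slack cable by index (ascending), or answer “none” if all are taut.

3

cable 1: √((3.5000)²+(1.5000)²)=3.8079, C_1=3.8078: taut
cable 2: √((9.5000)²+(-1.0000)²)=9.5525, C_2=9.5524: taut
cable 3: √((-2.5000)²+(-1.0000)²)=2.6926, C_3=3.4842: slack
cable 4: √((9.5000)²+(-3.5000)²)=10.1242, C_4=10.1242: taut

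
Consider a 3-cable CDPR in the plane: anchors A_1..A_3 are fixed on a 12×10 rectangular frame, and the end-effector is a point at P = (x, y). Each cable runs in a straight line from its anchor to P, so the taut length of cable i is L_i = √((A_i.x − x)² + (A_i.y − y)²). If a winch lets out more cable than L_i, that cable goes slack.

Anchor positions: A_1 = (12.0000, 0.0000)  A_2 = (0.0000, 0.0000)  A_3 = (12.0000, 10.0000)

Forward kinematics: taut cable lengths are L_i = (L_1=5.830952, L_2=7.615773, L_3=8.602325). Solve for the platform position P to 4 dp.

expand ‖A_i−P‖²=L_i² and subtract eq 1 (c_i ≔ ‖A_i‖²−L_i²)
c_1 = 144.0000+0.0000−34.0000 = 110.0000
eq1−eq2 → [24.0000  0.0000]·P = 168.0000
eq1−eq3 → [0.0000  -20.0000]·P = -60.0000
2×2 solve → P = (7.0000, 3.0000)

(7.0000, 3.0000)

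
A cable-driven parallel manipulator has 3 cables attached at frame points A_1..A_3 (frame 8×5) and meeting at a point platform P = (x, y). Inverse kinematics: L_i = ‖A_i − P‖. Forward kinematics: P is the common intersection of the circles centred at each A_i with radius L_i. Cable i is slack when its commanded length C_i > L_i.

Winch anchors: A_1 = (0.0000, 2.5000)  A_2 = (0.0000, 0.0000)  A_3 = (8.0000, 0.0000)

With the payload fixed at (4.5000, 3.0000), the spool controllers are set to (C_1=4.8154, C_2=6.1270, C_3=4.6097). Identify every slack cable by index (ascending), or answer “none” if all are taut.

i=1: geometric 4.5277 vs commanded 4.8154 ⇒ slack
i=2: geometric 5.4083 vs commanded 6.1270 ⇒ slack
i=3: geometric 4.6098 vs commanded 4.6097 ⇒ taut

1, 2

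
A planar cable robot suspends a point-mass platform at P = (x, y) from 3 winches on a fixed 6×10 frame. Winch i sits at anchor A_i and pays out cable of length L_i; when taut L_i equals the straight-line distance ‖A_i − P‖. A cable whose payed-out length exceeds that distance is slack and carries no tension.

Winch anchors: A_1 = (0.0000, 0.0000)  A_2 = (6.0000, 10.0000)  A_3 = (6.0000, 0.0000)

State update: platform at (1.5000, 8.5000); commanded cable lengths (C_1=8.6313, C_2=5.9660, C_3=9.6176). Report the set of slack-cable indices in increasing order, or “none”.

cable 1: L_1 = ‖A_1−P‖ = 8.6313;  C_1 = 8.6313 → taut
cable 2: L_2 = ‖A_2−P‖ = 4.7434;  C_2 = 5.9660 → slack
cable 3: L_3 = ‖A_3−P‖ = 9.6177;  C_3 = 9.6176 → taut

2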